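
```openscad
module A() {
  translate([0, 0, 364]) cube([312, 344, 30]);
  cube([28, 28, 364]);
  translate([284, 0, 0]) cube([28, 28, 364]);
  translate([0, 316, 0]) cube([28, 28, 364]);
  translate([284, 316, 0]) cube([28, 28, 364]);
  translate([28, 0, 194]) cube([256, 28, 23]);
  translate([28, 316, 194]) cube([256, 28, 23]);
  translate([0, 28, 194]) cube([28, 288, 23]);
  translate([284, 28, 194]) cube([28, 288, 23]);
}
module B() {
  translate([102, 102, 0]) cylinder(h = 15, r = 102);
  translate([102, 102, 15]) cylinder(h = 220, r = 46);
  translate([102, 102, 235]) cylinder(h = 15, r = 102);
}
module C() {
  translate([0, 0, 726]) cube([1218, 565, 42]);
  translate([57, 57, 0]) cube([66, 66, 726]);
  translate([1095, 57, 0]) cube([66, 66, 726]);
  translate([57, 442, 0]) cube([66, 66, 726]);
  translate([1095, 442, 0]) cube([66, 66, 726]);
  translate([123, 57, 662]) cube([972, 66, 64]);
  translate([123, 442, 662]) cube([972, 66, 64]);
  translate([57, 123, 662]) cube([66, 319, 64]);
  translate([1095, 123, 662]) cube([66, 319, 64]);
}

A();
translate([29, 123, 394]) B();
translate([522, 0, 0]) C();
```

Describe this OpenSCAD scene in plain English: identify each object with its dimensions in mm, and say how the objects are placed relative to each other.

A is a simple wooden stool: a rectangular seat 312 mm (x) by 344 mm (y), 30 mm thick, top face at z = 394 mm, on four square legs, each 28×28 mm in cross-section. The legs rest on z = 0, each flush with a corner of the seat. Four stretchers, 28 mm wide and 23 mm tall, connect adjacent legs with their undersides at z = 194 mm, each running between the inner faces of the legs it joins and aligned with the legs' outer faces on the other axis.

B is a spool: two coaxial disc flanges of radius 102 mm and thickness 15 mm, joined by a core cylinder of radius 46 mm and height 220 mm. The lower flange rests on z = 0 and the three cylinders share a vertical axis.

C is a table with a 1218×565 mm rectangular top, 42 mm thick, top surface at z = 768 mm, supported by four 66×66 mm square legs, each inset 57 mm from the nearest pair of top edges, running from the floor. Four apron rails, 66 mm thick and 64 mm tall, run between adjacent legs with their top edges flush with the underside of the top and their outer faces flush with the legs' outer faces.

The spool is on top of the stool. The table is on the floor beside the stool on its +x side.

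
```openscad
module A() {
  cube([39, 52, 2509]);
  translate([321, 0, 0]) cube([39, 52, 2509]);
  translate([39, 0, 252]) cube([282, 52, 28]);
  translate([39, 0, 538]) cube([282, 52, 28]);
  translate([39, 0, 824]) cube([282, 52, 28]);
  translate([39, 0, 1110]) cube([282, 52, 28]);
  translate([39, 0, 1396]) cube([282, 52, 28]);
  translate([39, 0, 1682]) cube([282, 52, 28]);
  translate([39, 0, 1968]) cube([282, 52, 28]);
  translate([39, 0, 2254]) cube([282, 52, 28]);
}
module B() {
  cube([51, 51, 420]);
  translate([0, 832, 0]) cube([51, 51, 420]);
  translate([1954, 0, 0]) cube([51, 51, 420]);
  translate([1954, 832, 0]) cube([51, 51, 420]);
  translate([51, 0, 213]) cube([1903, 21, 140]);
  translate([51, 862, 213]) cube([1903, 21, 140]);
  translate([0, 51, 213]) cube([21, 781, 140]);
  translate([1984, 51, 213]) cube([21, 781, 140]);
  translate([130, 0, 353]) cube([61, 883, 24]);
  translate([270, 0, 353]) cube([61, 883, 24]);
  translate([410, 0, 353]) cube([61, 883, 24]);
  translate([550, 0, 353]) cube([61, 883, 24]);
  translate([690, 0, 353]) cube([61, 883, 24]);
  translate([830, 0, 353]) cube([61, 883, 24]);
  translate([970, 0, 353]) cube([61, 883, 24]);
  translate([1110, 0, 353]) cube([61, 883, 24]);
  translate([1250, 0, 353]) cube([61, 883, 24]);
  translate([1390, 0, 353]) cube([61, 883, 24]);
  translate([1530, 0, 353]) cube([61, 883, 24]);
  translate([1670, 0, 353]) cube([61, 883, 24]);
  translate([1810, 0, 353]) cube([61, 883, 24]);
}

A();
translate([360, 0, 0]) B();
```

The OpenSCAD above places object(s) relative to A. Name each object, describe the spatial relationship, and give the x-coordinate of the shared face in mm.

The ladder's +x face and the bed frame's −x face are both at x = 360 mm.

A is a ladder. B is a bed frame. The bed frame is against the ladder's +x side, with their −y faces flush. The x-coordinate of the shared face is 360 mm.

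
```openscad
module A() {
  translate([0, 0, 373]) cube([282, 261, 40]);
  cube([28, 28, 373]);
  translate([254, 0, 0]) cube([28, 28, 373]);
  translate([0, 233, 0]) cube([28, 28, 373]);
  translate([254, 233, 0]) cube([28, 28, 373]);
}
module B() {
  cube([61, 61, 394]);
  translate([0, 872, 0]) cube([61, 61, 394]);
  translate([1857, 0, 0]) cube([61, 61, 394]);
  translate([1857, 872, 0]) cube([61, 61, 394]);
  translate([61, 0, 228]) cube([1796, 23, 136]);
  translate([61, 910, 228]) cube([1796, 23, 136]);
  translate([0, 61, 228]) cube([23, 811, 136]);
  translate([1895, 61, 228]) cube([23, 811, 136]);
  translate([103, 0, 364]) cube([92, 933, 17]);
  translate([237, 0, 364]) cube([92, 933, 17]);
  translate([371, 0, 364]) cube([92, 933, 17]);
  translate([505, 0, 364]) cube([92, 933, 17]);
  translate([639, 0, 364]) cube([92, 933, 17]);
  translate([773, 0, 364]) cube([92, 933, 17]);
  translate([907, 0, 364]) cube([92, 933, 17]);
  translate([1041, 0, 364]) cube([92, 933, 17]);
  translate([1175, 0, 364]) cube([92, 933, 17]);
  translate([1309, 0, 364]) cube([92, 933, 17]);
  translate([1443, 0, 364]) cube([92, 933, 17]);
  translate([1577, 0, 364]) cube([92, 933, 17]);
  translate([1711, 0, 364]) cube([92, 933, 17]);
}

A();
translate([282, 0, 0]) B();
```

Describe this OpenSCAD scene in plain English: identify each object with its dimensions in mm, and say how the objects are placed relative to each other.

A is a four-legged stool. The seat is 282×261 mm, 40 mm thick, top at z = 413 mm. It stands on four square legs, each 28×28 mm in cross-section, from z = 0 to the seat underside, each flush with a corner of the seat.

B is a bed frame 1918 mm long (x) by 933 mm wide (y). Four 61×61 mm corner posts, 394 mm tall, at the corners of the footprint. Four rails of 23 mm thickness and 136 mm height run between adjacent posts with their undersides at z = 228 mm, their outer faces flush with the outside of the frame (the two x-running rails run between the posts' inner faces; the two y-running rails run between the posts' inner faces). 13 slats, each 92 mm wide (x) and 17 mm thick, lie across the top of the two x-running rails, running the full 933 mm width of the frame in y; the slats are evenly spaced along x between the inner faces of the end posts with equal gaps (rounded down to the nearest mm) at the −x end and between each pair — any rounding remainder accumulates at the +x end.

The bed frame is against the stool's +x side, with their −y faces flush.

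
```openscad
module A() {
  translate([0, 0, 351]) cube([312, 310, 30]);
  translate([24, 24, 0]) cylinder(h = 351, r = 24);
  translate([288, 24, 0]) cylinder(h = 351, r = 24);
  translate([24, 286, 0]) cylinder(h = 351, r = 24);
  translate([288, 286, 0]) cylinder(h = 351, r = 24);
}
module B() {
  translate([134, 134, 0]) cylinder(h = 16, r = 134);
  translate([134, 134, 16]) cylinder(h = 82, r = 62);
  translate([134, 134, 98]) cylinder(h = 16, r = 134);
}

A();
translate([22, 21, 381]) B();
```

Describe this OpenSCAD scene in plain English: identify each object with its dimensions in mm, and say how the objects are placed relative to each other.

A is a simple wooden stool: a rectangular seat 312 mm (x) by 310 mm (y), 30 mm thick, top face at z = 381 mm, on four round legs, each 48 mm in diameter. The legs rest on z = 0, each leg's axis is inset half a diameter from the nearest pair of seat edges (so the leg's bounding box is flush with the corner).

B is a spool: two coaxial disc flanges of radius 134 mm and thickness 16 mm, joined by a core cylinder of radius 62 mm and height 82 mm. The lower flange rests on z = 0 and the three cylinders share a vertical axis.

The spool is on top of the stool, centred.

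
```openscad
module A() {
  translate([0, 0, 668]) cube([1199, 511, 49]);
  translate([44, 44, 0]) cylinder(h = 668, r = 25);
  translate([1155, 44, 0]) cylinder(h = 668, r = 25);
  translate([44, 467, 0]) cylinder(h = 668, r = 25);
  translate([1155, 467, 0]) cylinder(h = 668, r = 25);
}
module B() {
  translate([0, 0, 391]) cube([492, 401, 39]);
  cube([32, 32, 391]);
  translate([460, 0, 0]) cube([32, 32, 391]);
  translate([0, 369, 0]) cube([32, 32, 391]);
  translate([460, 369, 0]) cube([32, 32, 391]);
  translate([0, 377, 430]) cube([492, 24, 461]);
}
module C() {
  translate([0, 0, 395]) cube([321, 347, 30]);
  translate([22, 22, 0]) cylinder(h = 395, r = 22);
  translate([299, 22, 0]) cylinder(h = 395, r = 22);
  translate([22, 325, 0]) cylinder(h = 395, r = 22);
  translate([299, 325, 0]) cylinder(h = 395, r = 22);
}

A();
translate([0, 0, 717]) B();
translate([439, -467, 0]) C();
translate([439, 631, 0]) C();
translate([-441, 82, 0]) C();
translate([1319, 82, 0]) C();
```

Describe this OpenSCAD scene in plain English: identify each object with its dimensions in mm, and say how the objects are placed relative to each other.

A is a rectangular dining table. The top is 1199×511×49 mm with its upper surface at z = 717 mm. It stands on four round legs of 50 mm diameter, each leg's bounding box inset 19 mm from the nearest pair of top edges, running from the floor to the underside of the top.

B is a chair. The seat is a 492×401×39 mm slab with its top at z = 430 mm, on four 32×32 mm corner legs (flush with the seat edges, standing on z = 0). A flat backrest 24 mm thick, 461 mm tall, spans the full seat width and rises from the seat top along its +y edge, rear face flush with the rear of the seat.

C is a four-legged stool. The seat is a 321×347×30 mm slab whose top surface is at z = 425 mm; four round legs, each 44 mm in diameter, run from the floor (z = 0) to the underside of the seat, each leg's axis is inset half a diameter from the nearest pair of seat edges (so the leg's bounding box is flush with the corner).

The chair is on top of the table. Four stools sit around the table at the −y, +y, −x, +x sides.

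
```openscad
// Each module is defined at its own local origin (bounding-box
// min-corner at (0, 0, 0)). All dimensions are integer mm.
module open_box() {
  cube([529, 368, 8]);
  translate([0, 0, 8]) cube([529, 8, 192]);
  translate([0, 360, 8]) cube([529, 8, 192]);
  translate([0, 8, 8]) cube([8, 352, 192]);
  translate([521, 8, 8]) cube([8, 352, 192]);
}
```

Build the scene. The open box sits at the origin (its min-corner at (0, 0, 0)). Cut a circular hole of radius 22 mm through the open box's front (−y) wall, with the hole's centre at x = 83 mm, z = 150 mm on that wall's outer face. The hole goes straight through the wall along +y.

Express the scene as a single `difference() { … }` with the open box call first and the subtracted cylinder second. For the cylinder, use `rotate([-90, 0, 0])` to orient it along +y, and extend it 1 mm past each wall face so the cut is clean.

difference() {
  open_box();
  translate([83, -1, 150]) rotate([-90, 0, 0]) cylinder(h = 10, r = 22);
}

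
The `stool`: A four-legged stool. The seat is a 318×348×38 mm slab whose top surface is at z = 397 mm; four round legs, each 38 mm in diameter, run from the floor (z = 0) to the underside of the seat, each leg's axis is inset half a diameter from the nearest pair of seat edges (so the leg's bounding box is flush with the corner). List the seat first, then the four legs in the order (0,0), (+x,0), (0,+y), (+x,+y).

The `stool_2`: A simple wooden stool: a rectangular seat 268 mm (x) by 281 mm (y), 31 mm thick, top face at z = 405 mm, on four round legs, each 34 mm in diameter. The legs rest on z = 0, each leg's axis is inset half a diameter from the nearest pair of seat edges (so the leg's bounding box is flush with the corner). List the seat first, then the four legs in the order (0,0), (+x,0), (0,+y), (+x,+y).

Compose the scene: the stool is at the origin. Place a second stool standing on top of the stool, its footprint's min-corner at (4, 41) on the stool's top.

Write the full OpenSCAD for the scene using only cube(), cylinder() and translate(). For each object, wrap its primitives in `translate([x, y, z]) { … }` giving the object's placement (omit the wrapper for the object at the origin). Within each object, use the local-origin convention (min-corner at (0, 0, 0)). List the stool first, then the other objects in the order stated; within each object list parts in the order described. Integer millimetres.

translate([0, 0, 359]) cube([318, 348, 38]);
translate([19, 19, 0]) cylinder(h = 359, r = 19);
translate([299, 19, 0]) cylinder(h = 359, r = 19);
translate([19, 329, 0]) cylinder(h = 359, r = 19);
translate([299, 329, 0]) cylinder(h = 359, r = 19);
translate([4, 41, 397]) {
  translate([0, 0, 374]) cube([268, 281, 31]);
  translate([17, 17, 0]) cylinder(h = 374, r = 17);
  translate([251, 17, 0]) cylinder(h = 374, r = 17);
  translate([17, 264, 0]) cylinder(h = 374, r = 17);
  translate([251, 264, 0]) cylinder(h = 374, r = 17);
}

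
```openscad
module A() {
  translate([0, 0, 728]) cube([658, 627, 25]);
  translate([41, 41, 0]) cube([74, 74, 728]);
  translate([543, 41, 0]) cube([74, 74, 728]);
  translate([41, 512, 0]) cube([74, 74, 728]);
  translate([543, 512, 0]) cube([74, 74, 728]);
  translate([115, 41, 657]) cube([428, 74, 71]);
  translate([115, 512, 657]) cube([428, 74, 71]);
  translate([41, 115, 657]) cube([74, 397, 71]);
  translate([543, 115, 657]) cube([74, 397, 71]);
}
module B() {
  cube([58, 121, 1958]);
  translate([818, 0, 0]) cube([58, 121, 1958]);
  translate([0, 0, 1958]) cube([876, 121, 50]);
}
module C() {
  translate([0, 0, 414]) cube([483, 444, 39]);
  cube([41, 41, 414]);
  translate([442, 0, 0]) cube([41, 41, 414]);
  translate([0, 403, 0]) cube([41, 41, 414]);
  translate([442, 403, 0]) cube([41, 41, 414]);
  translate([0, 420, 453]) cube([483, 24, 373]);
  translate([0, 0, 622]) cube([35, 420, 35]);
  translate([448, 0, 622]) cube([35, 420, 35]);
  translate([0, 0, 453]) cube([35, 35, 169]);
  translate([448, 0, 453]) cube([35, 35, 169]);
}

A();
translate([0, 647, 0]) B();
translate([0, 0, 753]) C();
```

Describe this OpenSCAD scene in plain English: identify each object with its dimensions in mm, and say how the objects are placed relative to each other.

A is a rectangular dining table. The top is 658×627×25 mm with its upper surface at z = 753 mm. It stands on four 74×74 mm square legs, each inset 41 mm from the nearest pair of top edges, running from the floor to the underside of the top. Four apron rails, 74 mm thick and 71 mm tall, run between adjacent legs with their top edges flush with the underside of the top and their outer faces flush with the legs' outer faces.

B is a door frame. The clear opening is 760 mm wide and 1958 mm high. Two 58 mm wide jambs, 121 mm deep, stand either side of the opening from the floor to the top of the opening. A 50 mm thick head sits across the top of both jambs, spanning the full outside width of the frame.

C is a chair: 483×444 mm seat, 39 mm thick, top at z = 453 mm, on four 41 mm square corner legs flush with the seat edges. A 24 mm thick backrest slab spans the full seat width, extending 373 mm above the seat top, its back face flush with the seat's +y edge. Two armrests of 35×35 mm section run along each side from the seat's front edge to the front of the backrest, top faces 204 mm above the seat top and outer faces flush with the seat's x-edges; a 35×35 mm post under the front of each armrest stands on the seat at the front corner.

The door frame is on the floor beside the table on its +y side. The chair is on top of the table.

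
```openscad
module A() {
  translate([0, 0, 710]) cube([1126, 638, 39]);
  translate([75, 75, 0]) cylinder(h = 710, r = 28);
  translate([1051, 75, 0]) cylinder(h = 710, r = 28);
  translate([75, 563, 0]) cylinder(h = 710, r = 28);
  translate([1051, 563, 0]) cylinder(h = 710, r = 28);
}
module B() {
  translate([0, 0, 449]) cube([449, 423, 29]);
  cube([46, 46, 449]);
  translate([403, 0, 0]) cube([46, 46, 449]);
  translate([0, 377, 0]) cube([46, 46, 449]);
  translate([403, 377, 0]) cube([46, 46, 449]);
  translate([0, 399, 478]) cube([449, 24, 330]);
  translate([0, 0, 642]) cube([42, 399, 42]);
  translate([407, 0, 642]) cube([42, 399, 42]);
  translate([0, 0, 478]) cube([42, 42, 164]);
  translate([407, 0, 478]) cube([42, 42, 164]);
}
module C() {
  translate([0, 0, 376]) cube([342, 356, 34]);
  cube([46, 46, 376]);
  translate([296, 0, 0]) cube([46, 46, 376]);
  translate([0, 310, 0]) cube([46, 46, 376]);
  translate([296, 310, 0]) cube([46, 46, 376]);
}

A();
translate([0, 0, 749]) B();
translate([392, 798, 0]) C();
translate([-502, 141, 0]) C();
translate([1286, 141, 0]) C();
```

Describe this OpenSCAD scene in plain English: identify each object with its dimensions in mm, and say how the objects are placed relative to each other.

A is a table with a 1126×638 mm rectangular top, 39 mm thick, top surface at z = 749 mm, supported by four round legs of 56 mm diameter, each leg's bounding box inset 47 mm from the nearest pair of top edges, running from the floor.

B is a chair. The seat is a 449×423×29 mm slab with its top at z = 478 mm, on four 46×46 mm corner legs (flush with the seat edges, standing on z = 0). A flat backrest 24 mm thick, 330 mm tall, spans the full seat width and rises from the seat top along its +y edge, rear face flush with the rear of the seat. Two armrests of 42×42 mm section run along each side from the seat's front edge to the front of the backrest, top faces 206 mm above the seat top and outer faces flush with the seat's x-edges; a 42×42 mm post under the front of each armrest stands on the seat at the front corner.

C is a four-legged stool. The seat is 342×356 mm, 34 mm thick, top at z = 410 mm. It stands on four square legs, each 46×46 mm in cross-section, from z = 0 to the seat underside, each flush with a corner of the seat.

The chair is on top of the table. Three stools sit around the table at the +y, −x, +x sides.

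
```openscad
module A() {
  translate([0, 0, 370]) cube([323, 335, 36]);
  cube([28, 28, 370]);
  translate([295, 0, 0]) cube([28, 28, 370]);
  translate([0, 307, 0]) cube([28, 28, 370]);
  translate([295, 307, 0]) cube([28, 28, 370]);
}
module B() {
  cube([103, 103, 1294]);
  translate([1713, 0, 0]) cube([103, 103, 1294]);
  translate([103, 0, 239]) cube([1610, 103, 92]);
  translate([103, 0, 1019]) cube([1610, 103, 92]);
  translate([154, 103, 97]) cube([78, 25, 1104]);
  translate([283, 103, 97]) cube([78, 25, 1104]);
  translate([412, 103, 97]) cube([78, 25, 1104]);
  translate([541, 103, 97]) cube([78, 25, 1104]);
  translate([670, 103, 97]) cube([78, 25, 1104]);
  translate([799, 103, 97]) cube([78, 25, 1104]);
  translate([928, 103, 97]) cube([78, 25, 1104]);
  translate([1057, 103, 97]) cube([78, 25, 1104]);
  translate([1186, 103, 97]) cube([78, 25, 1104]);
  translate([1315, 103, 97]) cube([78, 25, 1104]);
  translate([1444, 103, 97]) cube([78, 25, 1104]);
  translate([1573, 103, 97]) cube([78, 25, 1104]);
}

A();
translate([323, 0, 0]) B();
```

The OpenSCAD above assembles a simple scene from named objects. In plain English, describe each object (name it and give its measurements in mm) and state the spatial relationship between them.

A is a four-legged stool. The seat is a 323×335×36 mm slab whose top surface is at z = 406 mm; four square legs, each 28×28 mm in cross-section, run from the floor (z = 0) to the underside of the seat, each flush with a corner of the seat.

B is a fence section. Two 103×103 mm posts, 1294 mm tall, stand on the floor with a clear span of 1610 mm between their inner faces. Two horizontal rails of 103×92 mm section span the gap between the posts with their undersides at z = 239 mm and z = 1019 mm, flush with the posts' −y face. 12 pickets, each 78 mm wide, 25 mm thick and 1104 mm tall, are fixed to the +y face of the rails with their bottoms at z = 97 mm, evenly spaced across the span with equal gaps (rounded down to the nearest mm) at the −x end and between each pair — any rounding remainder accumulates at the +x end.

The fence section is against the stool's +x side, with their −y faces flush.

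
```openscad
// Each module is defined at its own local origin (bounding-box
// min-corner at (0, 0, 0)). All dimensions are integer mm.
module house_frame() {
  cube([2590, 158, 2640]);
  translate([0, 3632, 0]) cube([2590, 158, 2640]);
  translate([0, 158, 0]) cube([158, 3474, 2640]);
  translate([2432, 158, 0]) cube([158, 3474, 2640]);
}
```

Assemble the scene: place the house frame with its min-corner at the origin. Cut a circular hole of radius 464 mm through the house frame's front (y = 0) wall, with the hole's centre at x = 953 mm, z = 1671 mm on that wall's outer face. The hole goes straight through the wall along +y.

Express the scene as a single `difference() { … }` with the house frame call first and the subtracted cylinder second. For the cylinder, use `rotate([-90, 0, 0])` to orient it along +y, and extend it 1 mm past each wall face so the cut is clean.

difference() {
  house_frame();
  translate([953, -1, 1671]) rotate([-90, 0, 0]) cylinder(h = 160, r = 464);
}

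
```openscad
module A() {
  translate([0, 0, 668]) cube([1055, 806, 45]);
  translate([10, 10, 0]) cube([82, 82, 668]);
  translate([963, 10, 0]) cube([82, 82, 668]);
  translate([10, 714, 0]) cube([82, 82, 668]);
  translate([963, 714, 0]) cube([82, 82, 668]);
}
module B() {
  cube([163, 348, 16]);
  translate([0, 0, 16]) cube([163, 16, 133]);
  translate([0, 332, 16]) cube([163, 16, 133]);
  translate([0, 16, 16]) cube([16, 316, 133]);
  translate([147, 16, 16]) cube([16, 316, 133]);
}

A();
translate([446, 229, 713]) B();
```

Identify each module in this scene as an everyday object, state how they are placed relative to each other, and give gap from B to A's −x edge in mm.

A is a table. B is an open box. The open box is on top of the table, centred. The gap from the open box to the table's −x edge is 446 mm.

The open box's min-x is at 446; the table's min-x is 0; gap = 446 mm.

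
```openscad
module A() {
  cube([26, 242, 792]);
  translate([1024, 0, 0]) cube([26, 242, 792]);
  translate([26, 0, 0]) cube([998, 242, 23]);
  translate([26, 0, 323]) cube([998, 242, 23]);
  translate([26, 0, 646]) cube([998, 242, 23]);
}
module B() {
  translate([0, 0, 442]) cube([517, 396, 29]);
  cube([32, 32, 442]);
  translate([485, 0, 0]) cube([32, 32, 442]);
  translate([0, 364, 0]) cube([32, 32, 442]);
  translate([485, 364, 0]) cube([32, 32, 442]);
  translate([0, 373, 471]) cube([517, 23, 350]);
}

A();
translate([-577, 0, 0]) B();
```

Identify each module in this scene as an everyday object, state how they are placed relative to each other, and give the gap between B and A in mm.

The chair's nearest face is 60 mm from the bookshelf's −x face.

A is a bookshelf. B is a chair. The chair is on the floor beside the bookshelf on its −x side. The gap between the chair and the bookshelf is 60 mm.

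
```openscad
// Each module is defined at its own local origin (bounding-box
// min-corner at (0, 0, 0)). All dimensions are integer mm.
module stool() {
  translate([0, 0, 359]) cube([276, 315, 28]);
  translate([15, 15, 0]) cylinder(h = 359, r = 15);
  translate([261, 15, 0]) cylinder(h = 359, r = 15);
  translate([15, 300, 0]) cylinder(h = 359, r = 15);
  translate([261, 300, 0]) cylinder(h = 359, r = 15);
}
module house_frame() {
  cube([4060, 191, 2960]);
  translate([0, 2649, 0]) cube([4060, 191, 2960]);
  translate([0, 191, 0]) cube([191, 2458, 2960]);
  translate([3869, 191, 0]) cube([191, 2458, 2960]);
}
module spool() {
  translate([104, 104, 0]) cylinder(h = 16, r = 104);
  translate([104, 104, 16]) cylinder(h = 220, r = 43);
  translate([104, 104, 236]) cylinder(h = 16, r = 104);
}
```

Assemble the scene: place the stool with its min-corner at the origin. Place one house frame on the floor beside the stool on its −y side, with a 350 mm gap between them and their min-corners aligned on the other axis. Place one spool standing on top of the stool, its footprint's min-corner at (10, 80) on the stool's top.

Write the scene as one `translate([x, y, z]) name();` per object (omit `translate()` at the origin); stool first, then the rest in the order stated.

stool();
translate([0, -3190, 0]) house_frame();
translate([10, 80, 387]) spool();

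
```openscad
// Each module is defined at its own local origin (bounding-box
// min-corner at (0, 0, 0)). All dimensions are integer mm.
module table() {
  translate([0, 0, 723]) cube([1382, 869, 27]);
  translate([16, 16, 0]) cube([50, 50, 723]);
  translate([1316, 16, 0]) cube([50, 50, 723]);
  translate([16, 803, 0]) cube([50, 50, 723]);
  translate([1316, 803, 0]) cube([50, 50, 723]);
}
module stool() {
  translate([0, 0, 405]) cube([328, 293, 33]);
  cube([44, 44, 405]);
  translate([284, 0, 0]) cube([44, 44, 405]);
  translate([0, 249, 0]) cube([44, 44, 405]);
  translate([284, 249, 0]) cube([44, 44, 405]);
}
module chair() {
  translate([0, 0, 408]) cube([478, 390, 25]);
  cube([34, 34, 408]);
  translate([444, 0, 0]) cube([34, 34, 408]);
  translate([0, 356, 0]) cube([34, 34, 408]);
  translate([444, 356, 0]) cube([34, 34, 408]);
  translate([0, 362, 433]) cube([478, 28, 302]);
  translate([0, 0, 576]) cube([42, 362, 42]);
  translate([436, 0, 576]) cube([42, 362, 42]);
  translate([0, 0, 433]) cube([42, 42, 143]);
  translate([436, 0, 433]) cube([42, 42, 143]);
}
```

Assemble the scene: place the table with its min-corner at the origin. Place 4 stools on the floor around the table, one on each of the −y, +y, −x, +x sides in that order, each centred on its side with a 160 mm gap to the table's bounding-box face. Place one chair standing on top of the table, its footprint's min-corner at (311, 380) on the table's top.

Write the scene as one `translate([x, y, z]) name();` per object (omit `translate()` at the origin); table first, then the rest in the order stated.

table();
translate([527, -453, 0]) stool();
translate([527, 1029, 0]) stool();
translate([-488, 288, 0]) stool();
translate([1542, 288, 0]) stool();
translate([311, 380, 750]) chair();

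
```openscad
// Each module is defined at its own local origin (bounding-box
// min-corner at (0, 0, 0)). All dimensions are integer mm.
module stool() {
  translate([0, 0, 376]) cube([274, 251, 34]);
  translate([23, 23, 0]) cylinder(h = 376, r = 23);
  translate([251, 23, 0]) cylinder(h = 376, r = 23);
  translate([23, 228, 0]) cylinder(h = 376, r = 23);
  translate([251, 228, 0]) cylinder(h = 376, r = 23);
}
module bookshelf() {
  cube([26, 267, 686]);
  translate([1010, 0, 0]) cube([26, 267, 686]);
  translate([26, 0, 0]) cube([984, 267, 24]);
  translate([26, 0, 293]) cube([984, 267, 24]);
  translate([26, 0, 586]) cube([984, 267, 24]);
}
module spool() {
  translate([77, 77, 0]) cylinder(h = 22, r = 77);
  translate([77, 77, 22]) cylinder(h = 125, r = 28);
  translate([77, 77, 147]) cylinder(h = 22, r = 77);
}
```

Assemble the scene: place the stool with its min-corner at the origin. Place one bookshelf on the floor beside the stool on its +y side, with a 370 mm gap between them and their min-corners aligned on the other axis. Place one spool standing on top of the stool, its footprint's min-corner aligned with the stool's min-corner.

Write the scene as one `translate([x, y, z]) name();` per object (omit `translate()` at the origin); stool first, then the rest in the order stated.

stool();
translate([0, 621, 0]) bookshelf();
translate([0, 0, 410]) spool();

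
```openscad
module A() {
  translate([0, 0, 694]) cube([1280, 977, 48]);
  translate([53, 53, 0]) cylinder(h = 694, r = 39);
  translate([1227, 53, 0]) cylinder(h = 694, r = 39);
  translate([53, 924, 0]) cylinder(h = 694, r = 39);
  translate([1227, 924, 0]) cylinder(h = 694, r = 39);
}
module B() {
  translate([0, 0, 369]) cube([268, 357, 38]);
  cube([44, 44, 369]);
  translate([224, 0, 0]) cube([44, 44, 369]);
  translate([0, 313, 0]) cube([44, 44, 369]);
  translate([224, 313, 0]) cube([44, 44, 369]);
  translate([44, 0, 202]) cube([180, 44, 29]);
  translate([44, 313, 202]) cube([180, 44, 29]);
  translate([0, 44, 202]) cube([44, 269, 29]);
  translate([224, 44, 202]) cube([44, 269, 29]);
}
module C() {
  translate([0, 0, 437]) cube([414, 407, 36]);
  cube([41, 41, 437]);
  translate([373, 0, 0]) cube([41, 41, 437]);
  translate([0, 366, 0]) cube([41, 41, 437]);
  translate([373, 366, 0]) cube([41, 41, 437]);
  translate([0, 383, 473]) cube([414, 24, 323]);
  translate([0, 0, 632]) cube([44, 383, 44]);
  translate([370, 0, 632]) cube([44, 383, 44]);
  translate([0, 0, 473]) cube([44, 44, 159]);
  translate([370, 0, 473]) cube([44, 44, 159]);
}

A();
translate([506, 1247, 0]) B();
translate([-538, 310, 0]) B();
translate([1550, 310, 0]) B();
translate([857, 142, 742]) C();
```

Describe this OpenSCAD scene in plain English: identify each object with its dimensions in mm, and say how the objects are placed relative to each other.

A is a rectangular dining table. The top is 1280×977×48 mm with its upper surface at z = 742 mm. It stands on four round legs of 78 mm diameter, each leg's bounding box inset 14 mm from the nearest pair of top edges, running from the floor to the underside of the top.

B is a four-legged stool. The seat is a 268×357×38 mm slab whose top surface is at z = 407 mm; four square legs, each 44×44 mm in cross-section, run from the floor (z = 0) to the underside of the seat, each flush with a corner of the seat. Four stretchers, 44 mm wide and 29 mm tall, connect adjacent legs with their undersides at z = 202 mm, each running between the inner faces of the legs it joins and aligned with the legs' outer faces on the other axis.

C is a chair: 414×407 mm seat, 36 mm thick, top at z = 473 mm, on four 41 mm square corner legs flush with the seat edges. A 24 mm thick backrest slab spans the full seat width, extending 323 mm above the seat top, its back face flush with the seat's +y edge. Two armrests of 44×44 mm section run along each side from the seat's front edge to the front of the backrest, top faces 203 mm above the seat top and outer faces flush with the seat's x-edges; a 44×44 mm post under the front of each armrest stands on the seat at the front corner.

Three stools sit around the table at the +y, −x, +x sides. The chair is on top of the table.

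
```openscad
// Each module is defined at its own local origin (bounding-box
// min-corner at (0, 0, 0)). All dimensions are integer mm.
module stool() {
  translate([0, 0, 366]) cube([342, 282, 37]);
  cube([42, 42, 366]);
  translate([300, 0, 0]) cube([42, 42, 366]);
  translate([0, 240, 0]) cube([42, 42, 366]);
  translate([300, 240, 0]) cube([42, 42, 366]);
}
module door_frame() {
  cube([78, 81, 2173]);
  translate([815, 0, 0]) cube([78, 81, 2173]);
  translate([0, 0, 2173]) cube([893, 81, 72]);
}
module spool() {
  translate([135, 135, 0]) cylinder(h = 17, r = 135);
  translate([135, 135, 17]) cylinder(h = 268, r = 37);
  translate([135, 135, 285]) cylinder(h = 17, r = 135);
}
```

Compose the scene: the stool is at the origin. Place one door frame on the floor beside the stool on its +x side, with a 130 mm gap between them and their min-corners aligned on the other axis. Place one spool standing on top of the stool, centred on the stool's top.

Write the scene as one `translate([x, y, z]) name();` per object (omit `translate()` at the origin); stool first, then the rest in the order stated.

stool();
translate([472, 0, 0]) door_frame();
translate([36, 6, 403]) spool();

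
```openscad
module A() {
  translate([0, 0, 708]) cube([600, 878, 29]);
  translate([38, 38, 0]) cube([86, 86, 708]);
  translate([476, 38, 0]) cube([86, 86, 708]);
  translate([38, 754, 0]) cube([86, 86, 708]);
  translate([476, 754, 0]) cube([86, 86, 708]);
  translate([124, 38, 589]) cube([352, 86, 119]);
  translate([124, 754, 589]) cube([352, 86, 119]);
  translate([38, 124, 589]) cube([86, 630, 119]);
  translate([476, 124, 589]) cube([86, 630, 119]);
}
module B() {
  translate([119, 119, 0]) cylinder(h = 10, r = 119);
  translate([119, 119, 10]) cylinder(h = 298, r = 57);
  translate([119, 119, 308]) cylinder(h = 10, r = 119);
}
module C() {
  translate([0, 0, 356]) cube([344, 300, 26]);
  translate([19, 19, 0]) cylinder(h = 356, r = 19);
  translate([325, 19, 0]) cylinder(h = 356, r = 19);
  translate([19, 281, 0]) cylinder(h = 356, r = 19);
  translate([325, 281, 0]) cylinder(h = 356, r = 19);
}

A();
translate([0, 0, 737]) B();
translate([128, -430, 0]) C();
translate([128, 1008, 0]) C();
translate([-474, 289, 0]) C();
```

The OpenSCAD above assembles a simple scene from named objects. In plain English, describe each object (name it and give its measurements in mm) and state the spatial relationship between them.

A is a table with a 600×878 mm rectangular top, 29 mm thick, top surface at z = 737 mm, supported by four 86×86 mm square legs, each inset 38 mm from the nearest pair of top edges, running from the floor. Four apron rails, 86 mm thick and 119 mm tall, run between adjacent legs with their top edges flush with the underside of the top and their outer faces flush with the legs' outer faces.

B is a spool: two coaxial disc flanges of radius 119 mm and thickness 10 mm, joined by a core cylinder of radius 57 mm and height 298 mm. The lower flange rests on z = 0 and the three cylinders share a vertical axis.

C is a simple wooden stool: a rectangular seat 344 mm (x) by 300 mm (y), 26 mm thick, top face at z = 382 mm, on four round legs, each 38 mm in diameter. The legs rest on z = 0, each leg's axis is inset half a diameter from the nearest pair of seat edges (so the leg's bounding box is flush with the corner).

The spool is on top of the table. Three stools sit around the table at the −y, +y, −x sides.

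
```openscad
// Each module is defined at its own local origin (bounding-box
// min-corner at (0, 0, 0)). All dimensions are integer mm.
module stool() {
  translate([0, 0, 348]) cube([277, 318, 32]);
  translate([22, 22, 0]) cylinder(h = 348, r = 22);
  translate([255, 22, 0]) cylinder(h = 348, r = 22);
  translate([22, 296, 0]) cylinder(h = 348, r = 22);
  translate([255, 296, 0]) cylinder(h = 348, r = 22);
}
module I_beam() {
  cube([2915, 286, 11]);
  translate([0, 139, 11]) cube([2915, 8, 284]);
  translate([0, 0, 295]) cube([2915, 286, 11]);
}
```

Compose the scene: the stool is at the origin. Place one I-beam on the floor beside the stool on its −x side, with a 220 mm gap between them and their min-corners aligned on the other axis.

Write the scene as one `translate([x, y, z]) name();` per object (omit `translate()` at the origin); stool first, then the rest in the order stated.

stool();
translate([-3135, 0, 0]) I_beam();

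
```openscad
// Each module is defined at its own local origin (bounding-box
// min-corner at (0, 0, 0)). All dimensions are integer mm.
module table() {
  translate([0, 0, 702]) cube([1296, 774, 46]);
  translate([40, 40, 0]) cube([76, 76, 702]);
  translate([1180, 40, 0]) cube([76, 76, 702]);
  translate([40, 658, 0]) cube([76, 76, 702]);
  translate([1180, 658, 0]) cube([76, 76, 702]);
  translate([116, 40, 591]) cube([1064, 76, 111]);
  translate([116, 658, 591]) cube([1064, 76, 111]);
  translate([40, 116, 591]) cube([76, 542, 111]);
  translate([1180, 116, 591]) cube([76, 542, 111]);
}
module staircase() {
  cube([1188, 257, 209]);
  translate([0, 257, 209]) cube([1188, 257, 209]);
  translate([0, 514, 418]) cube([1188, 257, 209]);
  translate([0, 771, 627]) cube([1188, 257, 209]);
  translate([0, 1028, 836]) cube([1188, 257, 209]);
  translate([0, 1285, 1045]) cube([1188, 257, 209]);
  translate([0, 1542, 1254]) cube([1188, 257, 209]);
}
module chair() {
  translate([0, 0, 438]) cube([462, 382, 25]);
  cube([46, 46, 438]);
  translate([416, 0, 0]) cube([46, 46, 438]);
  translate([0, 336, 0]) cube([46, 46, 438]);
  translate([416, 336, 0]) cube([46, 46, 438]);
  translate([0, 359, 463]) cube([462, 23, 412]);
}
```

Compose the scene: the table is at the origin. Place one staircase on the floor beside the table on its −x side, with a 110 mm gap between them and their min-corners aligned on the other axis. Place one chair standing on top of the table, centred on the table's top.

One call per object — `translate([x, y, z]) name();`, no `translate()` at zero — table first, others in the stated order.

table();
translate([-1298, 0, 0]) staircase();
translate([417, 196, 748]) chair();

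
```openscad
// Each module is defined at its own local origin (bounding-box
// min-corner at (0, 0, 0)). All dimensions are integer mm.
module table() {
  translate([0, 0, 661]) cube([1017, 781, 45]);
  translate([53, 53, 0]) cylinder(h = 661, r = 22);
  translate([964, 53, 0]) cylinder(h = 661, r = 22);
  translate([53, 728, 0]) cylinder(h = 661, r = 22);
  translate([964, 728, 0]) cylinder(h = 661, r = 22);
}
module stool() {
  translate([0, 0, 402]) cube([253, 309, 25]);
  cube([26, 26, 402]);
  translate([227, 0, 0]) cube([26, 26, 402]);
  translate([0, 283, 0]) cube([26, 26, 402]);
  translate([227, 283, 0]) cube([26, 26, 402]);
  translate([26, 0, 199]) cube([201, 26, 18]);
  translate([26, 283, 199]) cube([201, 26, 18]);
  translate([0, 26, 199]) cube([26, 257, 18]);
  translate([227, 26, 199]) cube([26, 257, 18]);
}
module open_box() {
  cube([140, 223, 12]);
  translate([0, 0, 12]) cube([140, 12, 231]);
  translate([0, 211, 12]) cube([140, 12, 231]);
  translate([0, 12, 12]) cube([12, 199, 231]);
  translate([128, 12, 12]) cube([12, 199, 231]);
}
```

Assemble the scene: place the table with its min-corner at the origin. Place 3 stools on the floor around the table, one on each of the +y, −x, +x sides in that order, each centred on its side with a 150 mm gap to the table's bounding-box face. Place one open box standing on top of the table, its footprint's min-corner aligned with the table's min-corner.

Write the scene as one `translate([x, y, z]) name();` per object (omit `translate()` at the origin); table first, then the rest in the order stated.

table();
translate([382, 931, 0]) stool();
translate([-403, 236, 0]) stool();
translate([1167, 236, 0]) stool();
translate([0, 0, 706]) open_box();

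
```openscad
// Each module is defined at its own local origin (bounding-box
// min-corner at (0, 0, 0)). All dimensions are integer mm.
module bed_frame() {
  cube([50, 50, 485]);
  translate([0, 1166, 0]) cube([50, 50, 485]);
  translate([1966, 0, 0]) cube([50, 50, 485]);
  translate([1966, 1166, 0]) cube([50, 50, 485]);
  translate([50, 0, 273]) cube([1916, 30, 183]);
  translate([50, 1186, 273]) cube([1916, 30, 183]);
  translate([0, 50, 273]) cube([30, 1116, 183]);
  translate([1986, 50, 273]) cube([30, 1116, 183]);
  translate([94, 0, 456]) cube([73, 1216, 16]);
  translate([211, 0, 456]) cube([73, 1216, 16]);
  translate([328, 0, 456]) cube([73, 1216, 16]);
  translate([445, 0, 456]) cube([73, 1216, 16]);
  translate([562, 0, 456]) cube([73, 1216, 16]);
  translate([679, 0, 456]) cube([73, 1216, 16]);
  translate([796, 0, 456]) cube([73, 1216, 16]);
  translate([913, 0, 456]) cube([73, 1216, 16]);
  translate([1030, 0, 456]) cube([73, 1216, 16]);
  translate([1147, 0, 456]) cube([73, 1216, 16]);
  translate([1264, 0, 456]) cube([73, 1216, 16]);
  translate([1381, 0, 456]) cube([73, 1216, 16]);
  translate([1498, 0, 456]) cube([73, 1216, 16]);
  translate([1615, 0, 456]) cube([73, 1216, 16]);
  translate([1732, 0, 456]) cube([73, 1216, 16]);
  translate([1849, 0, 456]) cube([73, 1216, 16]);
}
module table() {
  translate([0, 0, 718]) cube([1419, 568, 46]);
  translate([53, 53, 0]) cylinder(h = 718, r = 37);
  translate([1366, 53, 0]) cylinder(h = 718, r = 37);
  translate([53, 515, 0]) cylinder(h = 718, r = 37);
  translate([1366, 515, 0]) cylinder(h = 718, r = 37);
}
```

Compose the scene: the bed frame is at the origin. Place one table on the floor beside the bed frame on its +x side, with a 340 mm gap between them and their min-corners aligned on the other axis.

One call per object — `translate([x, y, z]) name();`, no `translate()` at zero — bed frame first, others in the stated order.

bed_frame();
translate([2356, 0, 0]) table();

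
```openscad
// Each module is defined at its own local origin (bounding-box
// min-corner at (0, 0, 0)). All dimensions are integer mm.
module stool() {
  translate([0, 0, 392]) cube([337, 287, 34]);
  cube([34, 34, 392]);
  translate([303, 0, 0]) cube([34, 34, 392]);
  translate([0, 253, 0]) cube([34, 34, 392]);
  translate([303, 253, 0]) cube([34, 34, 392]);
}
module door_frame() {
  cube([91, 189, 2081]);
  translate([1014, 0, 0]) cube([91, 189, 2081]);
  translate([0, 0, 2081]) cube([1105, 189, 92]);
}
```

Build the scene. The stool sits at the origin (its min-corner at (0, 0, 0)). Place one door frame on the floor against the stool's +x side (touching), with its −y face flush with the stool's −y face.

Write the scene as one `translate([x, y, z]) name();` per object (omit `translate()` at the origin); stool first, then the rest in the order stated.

stool();
translate([337, 0, 0]) door_frame();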